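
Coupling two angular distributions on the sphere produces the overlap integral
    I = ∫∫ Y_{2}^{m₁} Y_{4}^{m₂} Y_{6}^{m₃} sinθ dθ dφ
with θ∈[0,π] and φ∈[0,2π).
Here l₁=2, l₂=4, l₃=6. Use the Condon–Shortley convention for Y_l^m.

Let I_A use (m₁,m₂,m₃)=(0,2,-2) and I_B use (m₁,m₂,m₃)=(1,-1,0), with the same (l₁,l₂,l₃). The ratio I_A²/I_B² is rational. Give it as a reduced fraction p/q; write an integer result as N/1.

7/5

Same 2,4,6: normalisation and zero-m 3j drop out of the ratio.
A: Δ: 0! 4! 8! / 13! → 1/6435; sum: t=0:+1/5760 = 1/5760; 3j²(2 4 6; 0 2 -2) = Δ·Π!·Σ² = 56/2145  (sign +1)
B: Δ: 0! 4! 8! / 13! → 1/6435; sum: t=0:+1/4320 = 1/4320; 3j²(2 4 6; 1 -1 0) = Δ·Π!·Σ² = 8/429  (sign +1)
I_A²/I_B² = (56/2145)/(8/429) = 7/5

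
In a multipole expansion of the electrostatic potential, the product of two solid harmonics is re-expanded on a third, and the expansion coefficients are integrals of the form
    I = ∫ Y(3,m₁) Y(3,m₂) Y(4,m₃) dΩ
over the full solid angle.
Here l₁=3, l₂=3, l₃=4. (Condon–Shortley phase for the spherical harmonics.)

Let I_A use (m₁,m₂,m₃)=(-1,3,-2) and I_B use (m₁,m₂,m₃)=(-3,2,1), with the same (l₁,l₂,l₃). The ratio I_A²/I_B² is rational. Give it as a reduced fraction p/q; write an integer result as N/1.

9/5

Same 3,3,4: normalisation and zero-m 3j drop out of the ratio.
A: Δ: 2! 4! 4! / 11! → 1/34650; sum: t=2:+1/192 = 1/192; 3j²(3 3 4; -1 3 -2) = Δ·Π!·Σ² = 3/77  (sign +1)
B: Δ: 2! 4! 4! / 11! → 1/34650; sum: t=2:+1/288 = 1/288; 3j²(3 3 4; -3 2 1) = Δ·Π!·Σ² = 5/231  (sign -1)
I_A²/I_B² = (3/77)/(5/231) = 9/5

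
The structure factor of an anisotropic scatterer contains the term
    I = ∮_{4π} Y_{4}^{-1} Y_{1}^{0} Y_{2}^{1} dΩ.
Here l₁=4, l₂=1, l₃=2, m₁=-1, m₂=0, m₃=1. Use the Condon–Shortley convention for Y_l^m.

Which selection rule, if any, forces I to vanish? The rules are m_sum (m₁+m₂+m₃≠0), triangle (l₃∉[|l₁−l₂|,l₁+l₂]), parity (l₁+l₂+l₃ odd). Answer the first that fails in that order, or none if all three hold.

triangle

Σmᵢ = 0  ✓
l₃∈[|l₁−l₂|,l₁+l₂]=[3,5], have l₃=2  ✗
Σlᵢ = 7 ⇒ odd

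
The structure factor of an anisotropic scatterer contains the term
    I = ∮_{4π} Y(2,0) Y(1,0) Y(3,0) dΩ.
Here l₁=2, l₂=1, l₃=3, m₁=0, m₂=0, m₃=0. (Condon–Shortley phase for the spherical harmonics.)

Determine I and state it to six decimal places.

0.247767

Checks pass: Σm=0; 6 even; l₃=3∈[1,3].
(2·2+1)(2·1+1)(2·3+1) = 105
Δ: 0! 4! 2! / 7! → 1/105
sum: t=0:+1/4 = 1/4
3j²(2 1 3; 0 0 0) = Δ·Π!·Σ² = 3/35  (sign -1)
(m-triple is (0,0,0) — same symbol as above.)
combine: 4πI² = 105·3/35·3/35 = 27/35
take √, sign +1: I = 0.24776670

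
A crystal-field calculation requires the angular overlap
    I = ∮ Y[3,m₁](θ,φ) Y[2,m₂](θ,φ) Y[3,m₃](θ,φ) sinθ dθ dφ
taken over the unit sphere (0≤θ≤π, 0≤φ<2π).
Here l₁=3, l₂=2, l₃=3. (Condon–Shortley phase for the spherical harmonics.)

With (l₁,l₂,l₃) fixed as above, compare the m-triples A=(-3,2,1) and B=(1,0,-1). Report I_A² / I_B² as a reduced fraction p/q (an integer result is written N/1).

10/9

Shared (l₁,l₂,l₃)=(3,2,3): N and (l;000)² cancel in I_A²/I_B².
A: Δ = 2!·4!·2!/9! = 1/3780; Racah Σ t=2..2: t=2:+1/96 = 1/96; ⇒ 3j(3 2 3; -3 2 1)² = 1/42, sgn +1
B: Δ = 2!·4!·2!/9! = 1/3780; Racah Σ t=0..2: t=0:+1/16 t=1:−1/6 t=2:+1/96 = -3/32; ⇒ 3j(3 2 3; 1 0 -1)² = 3/140, sgn -1
I_A²/I_B² = (1/42)/(3/140) = 10/9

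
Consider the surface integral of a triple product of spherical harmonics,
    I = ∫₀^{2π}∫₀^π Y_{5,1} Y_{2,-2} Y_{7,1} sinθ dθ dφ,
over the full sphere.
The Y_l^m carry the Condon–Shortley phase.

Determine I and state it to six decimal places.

-0.094812

m-sum 0 ✓  L=14 even ✓  3≤7≤7 ✓
Π(2lᵢ+1) = 11×5×15 = 825
triangle coeff Δ(5,2,7) = 1/15015
Σ_t [0,0]: t=0:+1/57600 = 1/57600
(3j)²=21/715 [(5 2 7; 0 0 0)], sign=-1
Σ_t [0,0]: t=0:+1/414720 = 1/414720
(3j)²=2/429 [(5 2 7; 1 -2 1)], sign=+1
⇒ 4πI² = 210/1859
I = (-1)√(210/1859/(4π)) = -0.09481237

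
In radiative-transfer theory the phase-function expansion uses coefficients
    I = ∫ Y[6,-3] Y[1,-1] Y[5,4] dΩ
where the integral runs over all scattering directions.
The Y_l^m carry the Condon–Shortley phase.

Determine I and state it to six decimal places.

Rules hold: Σm=0, L=12 even, 5≤5≤7.
N = 13·3·11 = 429
Δ = 2!·10!·0!/13! = 1/858
Racah Σ t=1..1: t=1:−1/14400 = -1/14400
⇒ 3j(6 1 5; 0 0 0)² = 6/143, sgn +1
Racah Σ t=0..0: t=0:+1/725760 = 1/725760
⇒ 3j(6 1 5; -3 -1 4)² = 1/286, sgn -1
4πI² = N·(3j₀)²·(3jₘ)² = 9/143
I = -1·√(0.0629371/4π) = -0.07076985

-0.070770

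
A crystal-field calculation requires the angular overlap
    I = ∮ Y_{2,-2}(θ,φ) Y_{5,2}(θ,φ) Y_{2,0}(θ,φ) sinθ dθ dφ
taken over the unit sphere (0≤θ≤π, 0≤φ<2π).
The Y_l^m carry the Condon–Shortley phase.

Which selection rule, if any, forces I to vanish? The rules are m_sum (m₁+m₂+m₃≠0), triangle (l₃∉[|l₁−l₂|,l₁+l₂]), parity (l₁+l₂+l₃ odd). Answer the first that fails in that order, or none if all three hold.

triangle

Σmᵢ = 0  ✓
l₃∈[|l₁−l₂|,l₁+l₂]=[3,7], have l₃=2  ✗
Σlᵢ = 9 ⇒ odd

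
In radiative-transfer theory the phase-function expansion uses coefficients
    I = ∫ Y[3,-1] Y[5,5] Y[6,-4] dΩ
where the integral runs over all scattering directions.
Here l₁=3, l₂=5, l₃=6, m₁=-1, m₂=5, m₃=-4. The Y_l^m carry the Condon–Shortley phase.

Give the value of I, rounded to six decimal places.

-0.152880

m-sum 0 ✓  L=14 even ✓  2≤6≤8 ✓
Π(2lᵢ+1) = 7×11×13 = 1001
triangle coeff Δ(3,5,6) = 1/675675
Σ_t [0,2]: t=0:+1/8640 t=1:−1/2304 t=2:+1/8640 = -7/34560
(3j)²=7/429 [(3 5 6; 0 0 0)], sign=-1
Σ_t [2,2]: t=2:+1/322560 = 1/322560
(3j)²=18/1001 [(3 5 6; -1 5 -4)], sign=+1
⇒ 4πI² = 42/143
I = (-1)√(42/143/(4π)) = -0.15288036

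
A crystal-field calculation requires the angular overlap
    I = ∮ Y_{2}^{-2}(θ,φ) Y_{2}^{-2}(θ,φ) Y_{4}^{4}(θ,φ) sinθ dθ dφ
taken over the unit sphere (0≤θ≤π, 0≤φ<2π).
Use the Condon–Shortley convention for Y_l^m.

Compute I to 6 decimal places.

0.337168

Checks pass: Σm=0; 8 even; l₃=4∈[0,4].
(2·2+1)(2·2+1)(2·4+1) = 225
Δ: 0! 4! 4! / 9! → 1/630
sum: t=0:+1/16 = 1/16
3j²(2 2 4; 0 0 0) = Δ·Π!·Σ² = 2/35  (sign +1)
sum: t=0:+1/576 = 1/576
3j²(2 2 4; -2 -2 4) = Δ·Π!·Σ² = 1/9  (sign +1)
combine: 4πI² = 225·2/35·1/9 = 10/7
take √, sign +1: I = 0.33716777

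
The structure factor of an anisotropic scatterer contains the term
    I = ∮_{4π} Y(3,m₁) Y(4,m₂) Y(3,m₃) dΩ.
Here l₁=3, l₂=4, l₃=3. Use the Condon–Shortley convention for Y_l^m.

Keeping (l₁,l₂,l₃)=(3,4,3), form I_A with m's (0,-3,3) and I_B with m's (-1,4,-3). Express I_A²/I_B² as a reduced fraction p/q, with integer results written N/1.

Shared (l₁,l₂,l₃)=(3,4,3): N and (l;000)² cancel in I_A²/I_B².
A: Δ = 4!·2!·4!/11! = 1/34650; Racah Σ t=1..1: t=1:−1/288 = -1/288; ⇒ 3j(3 4 3; 0 -3 3)² = 1/22, sgn -1
B: Δ = 4!·2!·4!/11! = 1/34650; Racah Σ t=4..4: t=4:+1/1152 = 1/1152; ⇒ 3j(3 4 3; -1 4 -3)² = 1/33, sgn +1
I_A²/I_B² = (1/22)/(1/33) = 3/2

3/2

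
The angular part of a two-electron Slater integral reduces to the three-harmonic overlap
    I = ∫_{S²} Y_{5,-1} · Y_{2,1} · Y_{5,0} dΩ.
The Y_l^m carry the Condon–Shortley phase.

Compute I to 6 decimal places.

-0.036166

Checks pass: Σm=0; 12 even; l₃=5∈[3,7].
(2·5+1)(2·2+1)(2·5+1) = 605
Δ: 2! 8! 2! / 13! → 1/38610
sum: t=0:+1/2880 t=1:−1/576 t=2:+1/2880 = -1/960
3j²(5 2 5; 0 0 0) = Δ·Π!·Σ² = 10/429  (sign +1)
sum: t=1:−1/1440 t=2:+1/1152 = 1/5760
3j²(5 2 5; -1 1 0) = Δ·Π!·Σ² = 1/858  (sign -1)
combine: 4πI² = 605·10/429·1/858 = 25/1521
take √, sign -1: I = -0.03616600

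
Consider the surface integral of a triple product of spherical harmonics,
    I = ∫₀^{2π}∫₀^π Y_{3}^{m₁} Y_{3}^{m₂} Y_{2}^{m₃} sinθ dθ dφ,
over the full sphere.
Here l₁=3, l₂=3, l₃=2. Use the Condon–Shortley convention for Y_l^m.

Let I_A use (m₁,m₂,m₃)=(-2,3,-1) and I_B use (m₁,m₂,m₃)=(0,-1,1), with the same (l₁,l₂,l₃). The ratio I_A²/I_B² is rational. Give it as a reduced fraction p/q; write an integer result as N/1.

25/2

l's match ⇒ only the (l;m) 3-j factors differ between A and B.
A: triangle coeff Δ(3,3,2) = 1/3780; Σ_t [4,4]: t=4:+1/48 = 1/48; (3j)²=5/84 [(3 3 2; -2 3 -1)], sign=-1
B: triangle coeff Δ(3,3,2) = 1/3780; Σ_t [1,2]: t=1:−1/12 t=2:+1/8 = 1/24; (3j)²=1/210 [(3 3 2; 0 -1 1)], sign=-1
I_A²/I_B² = (5/84)/(1/210) = 25/2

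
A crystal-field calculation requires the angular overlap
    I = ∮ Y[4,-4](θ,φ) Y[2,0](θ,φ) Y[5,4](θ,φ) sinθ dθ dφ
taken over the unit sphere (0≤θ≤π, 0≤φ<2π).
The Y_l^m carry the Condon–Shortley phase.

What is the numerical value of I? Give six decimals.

l₁+l₂+l₃=11 is odd: 3j(l;000)=0 ⇒ I=0

0.000000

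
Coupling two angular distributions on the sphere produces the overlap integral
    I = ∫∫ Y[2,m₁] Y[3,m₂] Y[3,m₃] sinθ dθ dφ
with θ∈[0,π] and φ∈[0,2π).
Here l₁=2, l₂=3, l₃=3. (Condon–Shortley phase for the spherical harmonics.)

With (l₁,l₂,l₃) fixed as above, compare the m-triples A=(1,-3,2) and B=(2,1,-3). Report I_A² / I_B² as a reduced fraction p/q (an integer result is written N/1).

5/2

l's match ⇒ only the (l;m) 3-j factors differ between A and B.
A: triangle coeff Δ(2,3,3) = 1/3780; Σ_t [0,0]: t=0:+1/48 = 1/48; (3j)²=5/84 [(2 3 3; 1 -3 2)], sign=-1
B: triangle coeff Δ(2,3,3) = 1/3780; Σ_t [0,0]: t=0:+1/96 = 1/96; (3j)²=1/42 [(2 3 3; 2 1 -3)], sign=+1
I_A²/I_B² = (5/84)/(1/42) = 5/2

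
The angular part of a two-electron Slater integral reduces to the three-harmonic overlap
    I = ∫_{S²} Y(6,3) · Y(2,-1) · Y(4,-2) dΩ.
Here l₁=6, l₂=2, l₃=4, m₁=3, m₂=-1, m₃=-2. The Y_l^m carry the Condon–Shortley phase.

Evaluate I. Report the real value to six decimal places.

-0.252474

Checks pass: Σm=0; 12 even; l₃=4∈[4,8].
(2·6+1)(2·2+1)(2·4+1) = 585
Δ: 4! 8! 0! / 13! → 1/6435
sum: t=2:+1/2304 = 1/2304
3j²(6 2 4; 0 0 0) = Δ·Π!·Σ² = 5/143  (sign +1)
sum: t=1:−1/8640 = -1/8640
3j²(6 2 4; 3 -1 -2) = Δ·Π!·Σ² = 28/715  (sign -1)
combine: 4πI² = 585·5/143·28/715 = 1260/1573
take √, sign -1: I = -0.25247360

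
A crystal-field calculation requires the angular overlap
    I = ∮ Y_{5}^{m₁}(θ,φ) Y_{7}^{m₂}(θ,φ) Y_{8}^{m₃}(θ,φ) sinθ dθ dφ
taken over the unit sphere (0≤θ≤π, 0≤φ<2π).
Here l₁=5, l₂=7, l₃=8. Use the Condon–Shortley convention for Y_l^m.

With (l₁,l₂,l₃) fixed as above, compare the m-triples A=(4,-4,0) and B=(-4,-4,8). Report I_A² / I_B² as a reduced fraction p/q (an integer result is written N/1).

Shared (l₁,l₂,l₃)=(5,7,8): N and (l;000)² cancel in I_A²/I_B².
A: Δ = 4!·6!·10!/21! = 1/814773960; Racah Σ t=0..1: t=0:+1/87091200 t=1:−1/348364800 = 1/116121600; ⇒ 3j(5 7 8; 4 -4 0)² = 54/4199, sgn +1
B: Δ = 4!·6!·10!/21! = 1/814773960; Racah Σ t=3..3: t=3:−1/15676416000 = -1/15676416000; ⇒ 3j(5 7 8; -4 -4 8)² = 44/4845, sgn -1
I_A²/I_B² = (54/4199)/(44/4845) = 405/286

405/286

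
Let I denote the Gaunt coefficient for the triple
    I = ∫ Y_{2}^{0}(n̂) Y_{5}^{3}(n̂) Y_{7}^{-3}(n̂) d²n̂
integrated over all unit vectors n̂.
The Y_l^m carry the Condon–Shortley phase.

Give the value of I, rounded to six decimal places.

-0.186208

Checks pass: Σm=0; 14 even; l₃=7∈[3,7].
(2·2+1)(2·5+1)(2·7+1) = 825
Δ: 0! 4! 10! / 15! → 1/15015
sum: t=0:+1/57600 = 1/57600
3j²(2 5 7; 0 0 0) = Δ·Π!·Σ² = 21/715  (sign -1)
sum: t=0:+1/322560 = 1/322560
3j²(2 5 7; 0 3 -3) = Δ·Π!·Σ² = 18/1001  (sign +1)
combine: 4πI² = 825·21/715·18/1001 = 810/1859
take √, sign -1: I = -0.18620781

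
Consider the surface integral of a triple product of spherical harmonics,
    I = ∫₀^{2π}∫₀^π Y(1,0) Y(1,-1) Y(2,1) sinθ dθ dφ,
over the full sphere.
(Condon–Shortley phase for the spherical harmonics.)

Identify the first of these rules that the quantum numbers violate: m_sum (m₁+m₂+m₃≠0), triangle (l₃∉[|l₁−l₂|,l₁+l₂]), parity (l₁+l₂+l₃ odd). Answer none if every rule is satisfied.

Σmᵢ = 0  ✓
l₃∈[|l₁−l₂|,l₁+l₂]=[0,2], have l₃=2  ✓
Σlᵢ = 4 ⇒ even  ✓

none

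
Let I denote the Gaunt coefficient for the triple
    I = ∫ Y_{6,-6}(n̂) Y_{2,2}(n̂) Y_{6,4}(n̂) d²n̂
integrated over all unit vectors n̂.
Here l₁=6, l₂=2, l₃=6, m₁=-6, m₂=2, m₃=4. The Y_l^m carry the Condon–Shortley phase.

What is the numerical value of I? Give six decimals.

-0.076075

Rules hold: Σm=0, L=14 even, 4≤6≤8.
N = 13·5·13 = 845
Δ = 2!·10!·2!/15! = 1/90090
Racah Σ t=0..2: t=0:+1/69120 t=1:−1/14400 t=2:+1/69120 = -7/172800
⇒ 3j(6 2 6; 0 0 0)² = 14/715, sgn -1
Racah Σ t=2..2: t=2:+1/14515200 = 1/14515200
⇒ 3j(6 2 6; -6 2 4)² = 2/455, sgn +1
4πI² = N·(3j₀)²·(3jₘ)² = 4/55
I = -1·√(0.0727273/4π) = -0.07607531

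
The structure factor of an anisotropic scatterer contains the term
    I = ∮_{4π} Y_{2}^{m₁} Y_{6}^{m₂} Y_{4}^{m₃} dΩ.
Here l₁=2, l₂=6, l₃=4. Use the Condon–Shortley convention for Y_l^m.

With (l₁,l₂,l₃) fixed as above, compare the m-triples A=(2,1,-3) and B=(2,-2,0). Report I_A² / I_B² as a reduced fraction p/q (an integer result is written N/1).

Shared (l₁,l₂,l₃)=(2,6,4): N and (l;000)² cancel in I_A²/I_B².
A: Δ = 4!·0!·8!/13! = 1/6435; Racah Σ t=0..0: t=0:+1/120960 = 1/120960; ⇒ 3j(2 6 4; 2 1 -3)² = 1/1287, sgn -1
B: Δ = 4!·0!·8!/13! = 1/6435; Racah Σ t=0..0: t=0:+1/13824 = 1/13824; ⇒ 3j(2 6 4; 2 -2 0)² = 14/1287, sgn +1
I_A²/I_B² = (1/1287)/(14/1287) = 1/14

1/14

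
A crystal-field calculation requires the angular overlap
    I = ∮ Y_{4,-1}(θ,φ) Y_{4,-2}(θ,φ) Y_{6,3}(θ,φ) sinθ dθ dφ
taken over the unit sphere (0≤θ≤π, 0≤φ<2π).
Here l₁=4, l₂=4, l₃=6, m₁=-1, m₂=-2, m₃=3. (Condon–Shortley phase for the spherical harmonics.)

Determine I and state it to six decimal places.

-0.103072

Checks pass: Σm=0; 14 even; l₃=6∈[0,8].
(2·4+1)(2·4+1)(2·6+1) = 1053
Δ: 2! 6! 6! / 15! → 1/1261260
sum: t=0:+1/4608 t=1:−1/1296 t=2:+1/4608 = -7/20736
3j²(4 4 6; 0 0 0) = Δ·Π!·Σ² = 20/1287  (sign -1)
sum: t=0:+1/11520 t=1:−1/5760 t=2:+1/51840 = -7/103680
3j²(4 4 6; -1 -2 3) = Δ·Π!·Σ² = 7/858  (sign +1)
combine: 4πI² = 1053·20/1287·7/858 = 210/1573
take √, sign -1: I = -0.10307192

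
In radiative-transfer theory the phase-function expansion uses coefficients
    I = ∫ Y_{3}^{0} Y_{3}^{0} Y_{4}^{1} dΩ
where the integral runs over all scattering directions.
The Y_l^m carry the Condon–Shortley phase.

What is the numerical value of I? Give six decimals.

0.000000

0 + 0 + 1 = 1 ≠ 0: azimuthal integral kills it; I = 0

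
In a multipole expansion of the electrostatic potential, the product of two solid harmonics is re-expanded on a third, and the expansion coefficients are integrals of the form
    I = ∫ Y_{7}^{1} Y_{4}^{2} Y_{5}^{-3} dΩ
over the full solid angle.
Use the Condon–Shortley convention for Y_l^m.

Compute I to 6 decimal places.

0.161478

Checks pass: Σm=0; 16 even; l₃=5∈[3,11].
(2·7+1)(2·4+1)(2·5+1) = 1485
Δ: 6! 8! 2! / 17! → 1/6126120
sum: t=2:+1/69120 t=3:−1/20736 t=4:+1/69120 = -1/51840
3j²(7 4 5; 0 0 0) = Δ·Π!·Σ² = 280/21879  (sign +1)
sum: t=4:+1/138240 t=5:−1/604800 t=6:+1/58060800 = 13/2322432
3j²(7 4 5; 1 2 -3) = Δ·Π!·Σ² = 1625/94248  (sign +1)
combine: 4πI² = 1485·280/21879·1625/94248 = 3125/9537
take √, sign +1: I = 0.16147831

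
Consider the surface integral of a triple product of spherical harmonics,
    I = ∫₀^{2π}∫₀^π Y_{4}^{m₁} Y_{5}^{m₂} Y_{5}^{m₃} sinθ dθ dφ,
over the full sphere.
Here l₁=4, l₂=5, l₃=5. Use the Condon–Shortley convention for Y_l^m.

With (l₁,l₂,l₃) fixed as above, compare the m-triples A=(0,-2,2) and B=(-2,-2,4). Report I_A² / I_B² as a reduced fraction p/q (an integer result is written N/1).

1/30

l's match ⇒ only the (l;m) 3-j factors differ between A and B.
A: triangle coeff Δ(4,5,5) = 1/3153150; Σ_t [0,3]: t=0:+1/20736 t=1:−1/1728 t=2:+1/1920 t=3:−1/25920 = -1/20736; (3j)²=1/2574 [(4 5 5; 0 -2 2)], sign=+1
B: triangle coeff Δ(4,5,5) = 1/3153150; Σ_t [2,3]: t=2:+1/11520 t=3:−1/25920 = 1/20736; (3j)²=5/429 [(4 5 5; -2 -2 4)], sign=-1
I_A²/I_B² = (1/2574)/(5/429) = 1/30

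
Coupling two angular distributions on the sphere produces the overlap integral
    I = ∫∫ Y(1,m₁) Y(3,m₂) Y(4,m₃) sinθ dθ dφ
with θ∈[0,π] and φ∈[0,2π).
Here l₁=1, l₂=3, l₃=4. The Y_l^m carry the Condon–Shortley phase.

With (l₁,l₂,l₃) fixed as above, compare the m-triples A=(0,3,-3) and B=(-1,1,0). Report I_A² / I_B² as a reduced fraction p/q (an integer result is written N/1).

Same 1,3,4: normalisation and zero-m 3j drop out of the ratio.
A: Δ: 0! 2! 6! / 9! → 1/252; sum: t=0:+1/720 = 1/720; 3j²(1 3 4; 0 3 -3) = Δ·Π!·Σ² = 1/36  (sign -1)
B: Δ: 0! 2! 6! / 9! → 1/252; sum: t=0:+1/96 = 1/96; 3j²(1 3 4; -1 1 0) = Δ·Π!·Σ² = 1/42  (sign +1)
I_A²/I_B² = (1/36)/(1/42) = 7/6

7/6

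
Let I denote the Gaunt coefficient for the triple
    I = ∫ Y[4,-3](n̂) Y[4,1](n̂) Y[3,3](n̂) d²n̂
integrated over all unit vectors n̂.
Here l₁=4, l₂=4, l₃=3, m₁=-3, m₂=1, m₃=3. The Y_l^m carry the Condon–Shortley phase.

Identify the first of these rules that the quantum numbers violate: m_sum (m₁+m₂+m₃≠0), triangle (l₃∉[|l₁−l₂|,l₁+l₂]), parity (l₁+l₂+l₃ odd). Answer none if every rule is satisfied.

m_sum

azimuthal sum: -3 + 1 + 3 = 1  ✗
0 ≤ 3 ≤ 8 (triangle on l)
L = 4 + 4 + 3 = 11 (odd)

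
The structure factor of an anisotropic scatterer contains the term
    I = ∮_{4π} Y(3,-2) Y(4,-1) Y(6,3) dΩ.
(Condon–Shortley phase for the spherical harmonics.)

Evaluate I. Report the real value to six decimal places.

Σlᵢ=13 odd — θ-integrand is odd under cosθ→−cosθ; I=0

0.000000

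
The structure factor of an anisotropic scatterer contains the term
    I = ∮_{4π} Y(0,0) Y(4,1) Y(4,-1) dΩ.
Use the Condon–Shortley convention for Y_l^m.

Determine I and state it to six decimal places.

-0.282095

Checks pass: Σm=0; 8 even; l₃=4∈[4,4].
(2·0+1)(2·4+1)(2·4+1) = 81
Δ: 0! 0! 8! / 9! → 1/9
sum: t=0:+1/576 = 1/576
3j²(0 4 4; 0 0 0) = Δ·Π!·Σ² = 1/9  (sign +1)
sum: t=0:+1/720 = 1/720
3j²(0 4 4; 0 1 -1) = Δ·Π!·Σ² = 1/9  (sign -1)
combine: 4πI² = 81·1/9·1/9 = 1/1
take √, sign -1: I = -0.28209479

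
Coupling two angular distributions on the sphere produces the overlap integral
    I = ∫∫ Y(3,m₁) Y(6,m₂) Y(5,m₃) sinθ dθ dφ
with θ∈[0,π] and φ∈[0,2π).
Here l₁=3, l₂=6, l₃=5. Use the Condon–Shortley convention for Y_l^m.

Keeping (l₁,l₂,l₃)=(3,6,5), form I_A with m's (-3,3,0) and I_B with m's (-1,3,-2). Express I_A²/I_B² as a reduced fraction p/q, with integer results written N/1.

Shared (l₁,l₂,l₃)=(3,6,5): N and (l;000)² cancel in I_A²/I_B².
A: Δ = 4!·2!·8!/15! = 1/675675; Racah Σ t=4..4: t=4:+1/34560 = 1/34560; ⇒ 3j(3 6 5; -3 3 0)² = 4/143, sgn -1
B: Δ = 4!·2!·8!/15! = 1/675675; Racah Σ t=2..4: t=2:+1/40320 t=3:−1/8640 t=4:+1/34560 = -1/16128; ⇒ 3j(3 6 5; -1 3 -2)² = 18/1001, sgn +1
I_A²/I_B² = (4/143)/(18/1001) = 14/9

14/9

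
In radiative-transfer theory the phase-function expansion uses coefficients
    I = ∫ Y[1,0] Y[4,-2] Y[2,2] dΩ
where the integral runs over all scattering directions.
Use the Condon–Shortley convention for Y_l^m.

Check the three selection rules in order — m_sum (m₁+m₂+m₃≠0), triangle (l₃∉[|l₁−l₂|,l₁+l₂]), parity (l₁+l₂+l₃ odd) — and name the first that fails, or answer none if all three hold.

triangle

azimuthal sum: 0 − 2 + 2 = 0  ✓
3 ≤ 2 ≤ 5 (triangle on l)  ✗
L = 1 + 4 + 2 = 7 (odd)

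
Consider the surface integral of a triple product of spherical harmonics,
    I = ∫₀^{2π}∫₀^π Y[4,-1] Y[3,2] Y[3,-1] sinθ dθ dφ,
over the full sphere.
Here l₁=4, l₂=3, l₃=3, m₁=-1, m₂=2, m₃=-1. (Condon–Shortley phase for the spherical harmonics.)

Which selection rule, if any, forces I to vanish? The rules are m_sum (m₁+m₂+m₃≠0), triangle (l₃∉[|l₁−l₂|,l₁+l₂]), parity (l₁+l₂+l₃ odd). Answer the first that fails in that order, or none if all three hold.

none

azimuthal sum: -1 + 2 − 1 = 0  ✓
1 ≤ 3 ≤ 7 (triangle on l)  ✓
L = 4 + 3 + 3 = 10 (even)  ✓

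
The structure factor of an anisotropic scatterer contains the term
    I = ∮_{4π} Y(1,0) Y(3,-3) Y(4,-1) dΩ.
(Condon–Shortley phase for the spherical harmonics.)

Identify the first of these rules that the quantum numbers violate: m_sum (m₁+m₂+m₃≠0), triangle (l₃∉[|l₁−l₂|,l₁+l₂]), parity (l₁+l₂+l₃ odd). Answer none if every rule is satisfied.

m_sum

m₁+m₂+m₃ = 0 − 3 − 1 = -4  ✗
triangle: |1−3|=2 ≤ l₃=4 ≤ 1+3=4
parity: l₁+l₂+l₃ = 8 is even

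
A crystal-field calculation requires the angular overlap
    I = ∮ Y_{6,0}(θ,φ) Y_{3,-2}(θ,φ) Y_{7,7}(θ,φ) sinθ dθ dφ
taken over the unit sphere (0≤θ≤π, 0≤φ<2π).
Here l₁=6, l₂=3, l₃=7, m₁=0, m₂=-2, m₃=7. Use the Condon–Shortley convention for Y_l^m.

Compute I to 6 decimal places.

0.000000

m-sum = 0 − 2 + 7 = 5 ≠ 0 ⇒ I = 0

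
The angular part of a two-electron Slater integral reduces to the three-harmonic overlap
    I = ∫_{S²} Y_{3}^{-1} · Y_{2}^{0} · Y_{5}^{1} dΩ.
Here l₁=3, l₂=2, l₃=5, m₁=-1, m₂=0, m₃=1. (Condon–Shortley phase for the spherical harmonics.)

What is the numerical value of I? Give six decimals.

Checks pass: Σm=0; 10 even; l₃=5∈[1,5].
(2·3+1)(2·2+1)(2·5+1) = 385
Δ: 0! 6! 4! / 11! → 1/2310
sum: t=0:+1/144 = 1/144
3j²(3 2 5; 0 0 0) = Δ·Π!·Σ² = 10/231  (sign -1)
sum: t=0:+1/192 = 1/192
3j²(3 2 5; -1 0 1) = Δ·Π!·Σ² = 3/77  (sign +1)
combine: 4πI² = 385·10/231·3/77 = 50/77
take √, sign -1: I = -0.22731846

-0.227318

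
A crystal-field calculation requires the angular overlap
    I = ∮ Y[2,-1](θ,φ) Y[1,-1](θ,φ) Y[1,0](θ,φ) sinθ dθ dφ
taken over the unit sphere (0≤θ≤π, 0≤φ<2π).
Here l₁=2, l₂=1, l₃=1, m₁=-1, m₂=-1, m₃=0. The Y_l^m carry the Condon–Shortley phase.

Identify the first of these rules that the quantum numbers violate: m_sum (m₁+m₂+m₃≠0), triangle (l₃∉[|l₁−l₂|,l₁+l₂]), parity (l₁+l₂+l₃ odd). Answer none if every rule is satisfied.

m_sum

azimuthal sum: -1 − 1 + 0 = -2  ✗
1 ≤ 1 ≤ 3 (triangle on l)
L = 2 + 1 + 1 = 4 (even)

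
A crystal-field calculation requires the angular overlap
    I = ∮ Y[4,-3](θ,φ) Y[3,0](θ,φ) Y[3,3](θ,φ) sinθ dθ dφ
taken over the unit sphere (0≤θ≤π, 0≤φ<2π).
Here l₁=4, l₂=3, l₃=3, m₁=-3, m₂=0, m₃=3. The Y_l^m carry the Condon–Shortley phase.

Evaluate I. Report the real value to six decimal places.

Rules hold: Σm=0, L=10 even, 1≤3≤7.
N = 9·7·7 = 441
Δ = 4!·4!·2!/11! = 1/34650
Racah Σ t=1..3: t=1:−1/72 t=2:+1/16 t=3:−1/72 = 5/144
⇒ 3j(4 3 3; 0 0 0)² = 2/77, sgn -1
Racah Σ t=3..3: t=3:−1/288 = -1/288
⇒ 3j(4 3 3; -3 0 3)² = 1/22, sgn -1
4πI² = N·(3j₀)²·(3jₘ)² = 63/121
I = +1·√(0.520661/4π) = 0.20355073

0.203551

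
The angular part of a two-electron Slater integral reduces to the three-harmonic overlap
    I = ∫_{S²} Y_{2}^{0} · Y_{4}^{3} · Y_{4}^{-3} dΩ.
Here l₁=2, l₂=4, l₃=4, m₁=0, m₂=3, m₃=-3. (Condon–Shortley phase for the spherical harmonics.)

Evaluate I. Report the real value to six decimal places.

0.057344

m-sum 0 ✓  L=10 even ✓  2≤4≤6 ✓
Π(2lᵢ+1) = 5×9×9 = 405
triangle coeff Δ(2,4,4) = 1/13860
Σ_t [0,2]: t=0:+1/192 t=1:−1/36 t=2:+1/192 = -5/288
(3j)²=20/693 [(2 4 4; 0 0 0)], sign=-1
Σ_t [1,2]: t=1:−1/720 t=2:+1/480 = 1/1440
(3j)²=7/1980 [(2 4 4; 0 3 -3)], sign=-1
⇒ 4πI² = 5/121
I = (+1)√(5/121/(4π)) = 0.05734392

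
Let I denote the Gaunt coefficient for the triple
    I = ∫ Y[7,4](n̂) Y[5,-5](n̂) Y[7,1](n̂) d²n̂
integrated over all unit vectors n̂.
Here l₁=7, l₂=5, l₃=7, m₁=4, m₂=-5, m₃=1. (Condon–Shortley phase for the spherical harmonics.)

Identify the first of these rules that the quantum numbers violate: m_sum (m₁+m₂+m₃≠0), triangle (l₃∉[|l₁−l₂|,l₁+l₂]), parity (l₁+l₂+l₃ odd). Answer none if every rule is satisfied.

azimuthal sum: 4 − 5 + 1 = 0  ✓
2 ≤ 7 ≤ 12 (triangle on l)  ✓
L = 7 + 5 + 7 = 19 (odd)  ✗

parity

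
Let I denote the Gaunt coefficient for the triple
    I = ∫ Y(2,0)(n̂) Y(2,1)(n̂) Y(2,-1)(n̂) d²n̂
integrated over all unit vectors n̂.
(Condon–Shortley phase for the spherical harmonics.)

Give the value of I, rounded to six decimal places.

-0.090112

Rules hold: Σm=0, L=6 even, 0≤2≤4.
N = 5·5·5 = 125
Δ = 2!·2!·2!/7! = 1/630
Racah Σ t=0..2: t=0:+1/8 t=1:−1/1 t=2:+1/8 = -3/4
⇒ 3j(2 2 2; 0 0 0)² = 2/35, sgn -1
Racah Σ t=1..2: t=1:−1/2 t=2:+1/4 = -1/4
⇒ 3j(2 2 2; 0 1 -1)² = 1/70, sgn +1
4πI² = N·(3j₀)²·(3jₘ)² = 5/49
I = -1·√(0.102041/4π) = -0.09011188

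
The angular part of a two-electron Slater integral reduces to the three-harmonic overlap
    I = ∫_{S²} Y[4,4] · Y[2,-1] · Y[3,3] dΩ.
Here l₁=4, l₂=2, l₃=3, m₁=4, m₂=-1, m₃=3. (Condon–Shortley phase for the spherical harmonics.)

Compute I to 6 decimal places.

Σmᵢ = 6 ≠ 0, so the φ-integral vanishes; I = 0

0.000000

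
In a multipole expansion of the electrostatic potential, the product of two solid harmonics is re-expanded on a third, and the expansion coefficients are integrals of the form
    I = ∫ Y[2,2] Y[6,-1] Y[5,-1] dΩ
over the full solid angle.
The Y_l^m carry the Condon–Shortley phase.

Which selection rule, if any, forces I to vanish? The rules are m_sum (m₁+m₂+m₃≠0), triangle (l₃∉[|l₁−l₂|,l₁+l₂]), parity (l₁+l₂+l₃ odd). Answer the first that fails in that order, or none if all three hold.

Σmᵢ = 0  ✓
l₃∈[|l₁−l₂|,l₁+l₂]=[4,8], have l₃=5  ✓
Σlᵢ = 13 ⇒ odd  ✗

parity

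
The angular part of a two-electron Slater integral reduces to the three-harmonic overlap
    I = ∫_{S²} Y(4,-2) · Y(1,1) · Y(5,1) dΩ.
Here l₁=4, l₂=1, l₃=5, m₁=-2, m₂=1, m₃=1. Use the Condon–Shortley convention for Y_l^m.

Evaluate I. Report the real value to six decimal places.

m-sum 0 ✓  L=10 even ✓  3≤5≤5 ✓
Π(2lᵢ+1) = 9×3×11 = 297
triangle coeff Δ(4,1,5) = 1/495
Σ_t [0,0]: t=0:+1/576 = 1/576
(3j)²=5/99 [(4 1 5; 0 0 0)], sign=-1
Σ_t [0,0]: t=0:+1/2880 = 1/2880
(3j)²=2/165 [(4 1 5; -2 1 1)], sign=+1
⇒ 4πI² = 2/11
I = (-1)√(2/11/(4π)) = -0.12028562

-0.120286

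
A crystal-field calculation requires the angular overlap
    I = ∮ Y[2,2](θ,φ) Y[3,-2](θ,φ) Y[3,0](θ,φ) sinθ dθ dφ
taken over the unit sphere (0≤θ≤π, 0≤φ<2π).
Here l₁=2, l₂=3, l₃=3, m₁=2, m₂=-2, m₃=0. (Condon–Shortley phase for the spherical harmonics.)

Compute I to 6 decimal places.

Checks pass: Σm=0; 8 even; l₃=3∈[1,5].
(2·2+1)(2·3+1)(2·3+1) = 245
Δ: 2! 2! 4! / 9! → 1/3780
sum: t=0:+1/24 t=1:−1/4 t=2:+1/24 = -1/6
3j²(2 3 3; 0 0 0) = Δ·Π!·Σ² = 4/105  (sign +1)
sum: t=0:+1/24 = 1/24
3j²(2 3 3; 2 -2 0) = Δ·Π!·Σ² = 1/21  (sign -1)
combine: 4πI² = 245·4/105·1/21 = 4/9
take √, sign -1: I = -0.18806319

-0.188063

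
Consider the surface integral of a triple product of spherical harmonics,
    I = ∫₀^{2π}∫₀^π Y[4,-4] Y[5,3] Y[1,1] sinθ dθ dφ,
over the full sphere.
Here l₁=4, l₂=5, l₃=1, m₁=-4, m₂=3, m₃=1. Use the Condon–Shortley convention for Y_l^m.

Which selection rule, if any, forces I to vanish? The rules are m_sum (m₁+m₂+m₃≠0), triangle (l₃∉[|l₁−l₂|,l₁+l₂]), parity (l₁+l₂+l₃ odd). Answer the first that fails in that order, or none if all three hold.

none

azimuthal sum: -4 + 3 + 1 = 0  ✓
1 ≤ 1 ≤ 9 (triangle on l)  ✓
L = 4 + 5 + 1 = 10 (even)  ✓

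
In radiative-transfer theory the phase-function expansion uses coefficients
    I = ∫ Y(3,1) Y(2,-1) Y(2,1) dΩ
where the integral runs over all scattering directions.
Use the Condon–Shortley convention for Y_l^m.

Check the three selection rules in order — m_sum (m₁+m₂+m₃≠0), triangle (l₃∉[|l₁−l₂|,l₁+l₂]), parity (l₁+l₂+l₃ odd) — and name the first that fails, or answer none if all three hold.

m_sum

Σmᵢ = 1  ✗
l₃∈[|l₁−l₂|,l₁+l₂]=[1,5], have l₃=2
Σlᵢ = 7 ⇒ odd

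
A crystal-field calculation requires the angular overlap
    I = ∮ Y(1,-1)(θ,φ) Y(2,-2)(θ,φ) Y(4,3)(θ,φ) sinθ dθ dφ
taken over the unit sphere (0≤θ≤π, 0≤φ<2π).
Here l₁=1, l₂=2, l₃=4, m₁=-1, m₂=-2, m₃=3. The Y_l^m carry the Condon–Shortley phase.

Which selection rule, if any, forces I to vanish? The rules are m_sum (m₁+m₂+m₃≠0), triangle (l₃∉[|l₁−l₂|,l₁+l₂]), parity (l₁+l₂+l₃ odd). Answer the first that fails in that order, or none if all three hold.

triangle

m₁+m₂+m₃ = -1 − 2 + 3 = 0  ✓
triangle: |1−2|=1 ≤ l₃=4 ≤ 1+2=3  ✗
parity: l₁+l₂+l₃ = 7 is odd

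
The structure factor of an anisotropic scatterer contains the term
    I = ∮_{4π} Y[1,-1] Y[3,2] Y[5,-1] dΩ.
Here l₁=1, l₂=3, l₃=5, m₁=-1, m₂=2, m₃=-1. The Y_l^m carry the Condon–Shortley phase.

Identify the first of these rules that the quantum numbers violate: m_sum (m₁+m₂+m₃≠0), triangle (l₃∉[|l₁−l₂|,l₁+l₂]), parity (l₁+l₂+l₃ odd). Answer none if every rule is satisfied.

azimuthal sum: -1 + 2 − 1 = 0  ✓
2 ≤ 5 ≤ 4 (triangle on l)  ✗
L = 1 + 3 + 5 = 9 (odd)

triangle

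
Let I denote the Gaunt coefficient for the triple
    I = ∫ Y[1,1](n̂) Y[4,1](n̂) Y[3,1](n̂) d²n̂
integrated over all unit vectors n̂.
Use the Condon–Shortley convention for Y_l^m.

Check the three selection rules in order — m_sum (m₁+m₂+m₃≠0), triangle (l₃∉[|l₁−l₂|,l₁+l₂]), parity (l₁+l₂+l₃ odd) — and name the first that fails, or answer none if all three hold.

m_sum

azimuthal sum: 1 + 1 + 1 = 3  ✗
3 ≤ 3 ≤ 5 (triangle on l)
L = 1 + 4 + 3 = 8 (even)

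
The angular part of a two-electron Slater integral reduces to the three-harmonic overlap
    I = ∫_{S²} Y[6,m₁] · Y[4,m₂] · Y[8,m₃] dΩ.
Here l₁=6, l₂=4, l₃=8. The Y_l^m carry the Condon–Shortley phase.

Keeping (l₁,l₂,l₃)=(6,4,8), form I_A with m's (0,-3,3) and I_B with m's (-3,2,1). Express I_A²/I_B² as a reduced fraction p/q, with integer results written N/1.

Same 6,4,8: normalisation and zero-m 3j drop out of the ratio.
A: Δ: 2! 10! 6! / 19! → 1/23279256; sum: t=0:+1/4147200 t=1:−1/10368000 = 1/6912000; 3j²(6 4 8; 0 -3 3) = Δ·Π!·Σ² = 189/16796  (sign -1)
B: Δ: 2! 10! 6! / 19! → 1/23279256; sum: t=0:+1/522547200 t=1:−1/9676800 t=2:+1/2903040 = 127/522547200; 3j²(6 4 8; -3 2 1) = Δ·Π!·Σ² = 16129/1108536  (sign -1)
I_A²/I_B² = (189/16796)/(16129/1108536) = 12474/16129

12474/16129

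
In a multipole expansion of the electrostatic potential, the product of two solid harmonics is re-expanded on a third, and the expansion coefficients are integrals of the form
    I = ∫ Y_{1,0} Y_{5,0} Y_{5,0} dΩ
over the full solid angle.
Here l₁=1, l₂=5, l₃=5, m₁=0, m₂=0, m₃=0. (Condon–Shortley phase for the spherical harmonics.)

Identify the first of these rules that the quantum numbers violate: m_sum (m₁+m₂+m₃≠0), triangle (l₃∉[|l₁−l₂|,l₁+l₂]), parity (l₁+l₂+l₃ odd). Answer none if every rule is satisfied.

Σmᵢ = 0  ✓
l₃∈[|l₁−l₂|,l₁+l₂]=[4,6], have l₃=5  ✓
Σlᵢ = 11 ⇒ odd  ✗

parity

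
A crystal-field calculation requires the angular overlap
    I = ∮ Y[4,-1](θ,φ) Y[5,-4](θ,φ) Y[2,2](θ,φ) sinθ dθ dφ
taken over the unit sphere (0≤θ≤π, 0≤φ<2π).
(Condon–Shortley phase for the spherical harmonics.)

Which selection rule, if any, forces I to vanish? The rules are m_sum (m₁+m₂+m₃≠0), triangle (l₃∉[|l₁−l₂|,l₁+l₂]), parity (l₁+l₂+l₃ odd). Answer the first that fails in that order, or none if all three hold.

m_sum

azimuthal sum: -1 − 4 + 2 = -3  ✗
1 ≤ 2 ≤ 9 (triangle on l)
L = 4 + 5 + 2 = 11 (odd)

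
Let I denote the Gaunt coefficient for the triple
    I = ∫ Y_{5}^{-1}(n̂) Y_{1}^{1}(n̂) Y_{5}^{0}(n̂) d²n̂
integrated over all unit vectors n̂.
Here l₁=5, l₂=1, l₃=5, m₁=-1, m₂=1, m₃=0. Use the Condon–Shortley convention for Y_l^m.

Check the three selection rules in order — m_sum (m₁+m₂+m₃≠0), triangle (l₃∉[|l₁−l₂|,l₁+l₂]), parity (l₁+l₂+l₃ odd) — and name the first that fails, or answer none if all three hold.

m₁+m₂+m₃ = -1 + 1 + 0 = 0  ✓
triangle: |5−1|=4 ≤ l₃=5 ≤ 5+1=6  ✓
parity: l₁+l₂+l₃ = 11 is odd  ✗

parity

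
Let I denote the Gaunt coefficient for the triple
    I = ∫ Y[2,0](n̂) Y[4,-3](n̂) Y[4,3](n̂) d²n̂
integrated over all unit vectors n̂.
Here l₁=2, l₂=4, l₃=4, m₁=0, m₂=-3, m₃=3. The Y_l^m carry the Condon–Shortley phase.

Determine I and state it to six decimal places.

0.057344

m-sum 0 ✓  L=10 even ✓  2≤4≤6 ✓
Π(2lᵢ+1) = 5×9×9 = 405
triangle coeff Δ(2,4,4) = 1/13860
Σ_t [0,2]: t=0:+1/192 t=1:−1/36 t=2:+1/192 = -5/288
(3j)²=20/693 [(2 4 4; 0 0 0)], sign=-1
Σ_t [0,1]: t=0:+1/480 t=1:−1/720 = 1/1440
(3j)²=7/1980 [(2 4 4; 0 -3 3)], sign=-1
⇒ 4πI² = 5/121
I = (+1)√(5/121/(4π)) = 0.05734392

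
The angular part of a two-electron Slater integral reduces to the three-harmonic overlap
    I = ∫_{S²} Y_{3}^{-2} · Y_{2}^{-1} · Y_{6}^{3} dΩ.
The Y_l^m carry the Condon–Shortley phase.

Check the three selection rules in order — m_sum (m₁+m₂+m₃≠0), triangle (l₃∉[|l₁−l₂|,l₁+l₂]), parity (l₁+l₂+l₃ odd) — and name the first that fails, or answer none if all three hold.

Σmᵢ = 0  ✓
l₃∈[|l₁−l₂|,l₁+l₂]=[1,5], have l₃=6  ✗
Σlᵢ = 11 ⇒ odd

triangle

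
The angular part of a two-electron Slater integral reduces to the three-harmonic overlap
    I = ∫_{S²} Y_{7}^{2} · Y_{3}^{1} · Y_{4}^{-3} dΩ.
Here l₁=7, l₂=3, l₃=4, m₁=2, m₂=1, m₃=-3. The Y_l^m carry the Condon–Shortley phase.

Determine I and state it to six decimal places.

0.090400

Checks pass: Σm=0; 14 even; l₃=4∈[4,10].
(2·7+1)(2·3+1)(2·4+1) = 945
Δ: 6! 8! 0! / 15! → 1/45045
sum: t=3:−1/20736 = -1/20736
3j²(7 3 4; 0 0 0) = Δ·Π!·Σ² = 35/1287  (sign -1)
sum: t=4:+1/241920 = 1/241920
3j²(7 3 4; 2 1 -3) = Δ·Π!·Σ² = 4/1001  (sign -1)
combine: 4πI² = 945·35/1287·4/1001 = 2100/20449
take √, sign +1: I = 0.09040005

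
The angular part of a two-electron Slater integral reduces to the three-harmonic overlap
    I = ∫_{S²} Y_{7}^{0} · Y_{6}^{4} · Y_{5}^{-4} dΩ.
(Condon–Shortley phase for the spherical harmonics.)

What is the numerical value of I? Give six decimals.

Rules hold: Σm=0, L=18 even, 1≤5≤13.
N = 15·13·11 = 2145
Δ = 8!·6!·4!/19! = 1/174594420
Racah Σ t=2..6: t=2:+1/4147200 t=3:−1/207360 t=4:+1/82944 t=5:−1/207360 t=6:+1/4147200 = 1/345600
⇒ 3j(7 6 5; 0 0 0)² = 420/46189, sgn -1
Racah Σ t=6..7: t=6:+1/4147200 t=7:−1/21772800 = 17/87091200
⇒ 3j(7 6 5; 0 4 -4)² = 119/8151, sgn -1
4πI² = N·(3j₀)²·(3jₘ)² = 14700/51623
I = +1·√(0.284757/4π) = 0.15053314

0.150533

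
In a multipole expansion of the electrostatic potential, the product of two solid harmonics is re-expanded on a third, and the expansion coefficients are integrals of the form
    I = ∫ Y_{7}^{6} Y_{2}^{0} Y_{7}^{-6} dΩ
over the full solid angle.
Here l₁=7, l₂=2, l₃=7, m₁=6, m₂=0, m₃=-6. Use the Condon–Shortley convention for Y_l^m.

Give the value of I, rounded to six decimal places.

m-sum 0 ✓  L=16 even ✓  5≤7≤9 ✓
Π(2lᵢ+1) = 15×5×15 = 1125
triangle coeff Δ(7,2,7) = 1/185640
Σ_t [0,2]: t=0:+1/2419200 t=1:−1/518400 t=2:+1/2419200 = -1/907200
(3j)²=56/3315 [(7 2 7; 0 0 0)], sign=+1
Σ_t [0,1]: t=0:+1/159667200 t=1:−1/479001600 = 1/239500800
(3j)²=26/1785 [(7 2 7; 6 0 -6)], sign=-1
⇒ 4πI² = 80/289
I = (-1)√(80/289/(4π)) = -0.14841956

-0.148420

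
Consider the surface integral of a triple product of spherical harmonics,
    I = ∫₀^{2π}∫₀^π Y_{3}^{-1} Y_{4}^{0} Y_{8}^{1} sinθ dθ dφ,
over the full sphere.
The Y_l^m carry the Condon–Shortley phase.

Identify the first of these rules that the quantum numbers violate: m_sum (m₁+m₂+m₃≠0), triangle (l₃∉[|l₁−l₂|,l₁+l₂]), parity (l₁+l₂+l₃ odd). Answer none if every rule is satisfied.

triangle

m₁+m₂+m₃ = -1 + 0 + 1 = 0  ✓
triangle: |3−4|=1 ≤ l₃=8 ≤ 3+4=7  ✗
parity: l₁+l₂+l₃ = 15 is odd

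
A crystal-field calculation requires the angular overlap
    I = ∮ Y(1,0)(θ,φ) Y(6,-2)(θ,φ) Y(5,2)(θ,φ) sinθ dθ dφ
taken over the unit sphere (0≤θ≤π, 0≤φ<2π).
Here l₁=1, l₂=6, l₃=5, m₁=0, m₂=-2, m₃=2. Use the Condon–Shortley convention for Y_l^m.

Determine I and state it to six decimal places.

0.231133

Checks pass: Σm=0; 12 even; l₃=5∈[5,7].
(2·1+1)(2·6+1)(2·5+1) = 429
Δ: 2! 0! 10! / 13! → 1/858
sum: t=1:−1/14400 = -1/14400
3j²(1 6 5; 0 0 0) = Δ·Π!·Σ² = 6/143  (sign +1)
sum: t=1:−1/30240 = -1/30240
3j²(1 6 5; 0 -2 2) = Δ·Π!·Σ² = 16/429  (sign +1)
combine: 4πI² = 429·6/143·16/429 = 96/143
take √, sign +1: I = 0.23113338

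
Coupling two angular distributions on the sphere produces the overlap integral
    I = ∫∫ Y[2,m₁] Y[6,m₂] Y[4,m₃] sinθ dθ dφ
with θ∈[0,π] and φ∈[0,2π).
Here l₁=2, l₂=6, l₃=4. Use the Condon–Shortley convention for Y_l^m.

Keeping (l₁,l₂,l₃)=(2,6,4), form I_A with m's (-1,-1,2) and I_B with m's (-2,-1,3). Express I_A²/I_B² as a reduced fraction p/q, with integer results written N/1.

14/1

Shared (l₁,l₂,l₃)=(2,6,4): N and (l;000)² cancel in I_A²/I_B².
A: Δ = 4!·0!·8!/13! = 1/6435; Racah Σ t=3..3: t=3:−1/8640 = -1/8640; ⇒ 3j(2 6 4; -1 -1 2)² = 14/1287, sgn -1
B: Δ = 4!·0!·8!/13! = 1/6435; Racah Σ t=4..4: t=4:+1/120960 = 1/120960; ⇒ 3j(2 6 4; -2 -1 3)² = 1/1287, sgn -1
I_A²/I_B² = (14/1287)/(1/1287) = 14/1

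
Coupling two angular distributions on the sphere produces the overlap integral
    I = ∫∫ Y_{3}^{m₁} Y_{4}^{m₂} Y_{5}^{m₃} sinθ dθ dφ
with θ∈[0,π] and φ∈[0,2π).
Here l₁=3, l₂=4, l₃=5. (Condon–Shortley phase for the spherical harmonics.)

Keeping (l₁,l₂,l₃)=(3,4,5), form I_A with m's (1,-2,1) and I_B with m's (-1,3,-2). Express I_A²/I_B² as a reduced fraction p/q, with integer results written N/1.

Shared (l₁,l₂,l₃)=(3,4,5): N and (l;000)² cancel in I_A²/I_B².
A: Δ = 2!·4!·6!/13! = 1/180180; Racah Σ t=0..2: t=0:+1/384 t=1:−1/720 t=2:+1/34560 = 43/34560; ⇒ 3j(3 4 5; 1 -2 1)² = 1849/180180, sgn +1
B: Δ = 2!·4!·6!/13! = 1/180180; Racah Σ t=1..2: t=1:−1/4320 t=2:+1/960 = 7/8640; ⇒ 3j(3 4 5; -1 3 -2)² = 343/12870, sgn -1
I_A²/I_B² = (1849/180180)/(343/12870) = 1849/4802

1849/4802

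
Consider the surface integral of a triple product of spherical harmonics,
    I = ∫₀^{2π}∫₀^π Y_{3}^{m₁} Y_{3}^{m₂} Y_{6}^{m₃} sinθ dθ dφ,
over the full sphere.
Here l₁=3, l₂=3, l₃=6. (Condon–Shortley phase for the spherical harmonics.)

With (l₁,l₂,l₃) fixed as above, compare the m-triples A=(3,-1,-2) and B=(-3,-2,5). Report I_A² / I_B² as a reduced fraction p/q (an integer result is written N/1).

Shared (l₁,l₂,l₃)=(3,3,6): N and (l;000)² cancel in I_A²/I_B².
A: Δ = 0!·6!·6!/13! = 1/12012; Racah Σ t=0..0: t=0:+1/34560 = 1/34560; ⇒ 3j(3 3 6; 3 -1 -2)² = 1/429, sgn +1
B: Δ = 0!·6!·6!/13! = 1/12012; Racah Σ t=0..0: t=0:+1/86400 = 1/86400; ⇒ 3j(3 3 6; -3 -2 5)² = 1/26, sgn -1
I_A²/I_B² = (1/429)/(1/26) = 2/33

2/33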